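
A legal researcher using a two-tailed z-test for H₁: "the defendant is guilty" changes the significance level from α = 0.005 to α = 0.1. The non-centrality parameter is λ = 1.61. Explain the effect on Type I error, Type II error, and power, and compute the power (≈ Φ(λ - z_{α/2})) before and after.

Increasing α from 0.005 to 0.1:
• Type I error rate increases (α is the Type I rate by definition).
• Critical value moves from z_{α/2} = 2.807 to 1.645, so power = Φ(λ - z_{α/2}) goes from Φ(1.61 - 2.807) = 0.116 to Φ(1.61 - 1.645) = 0.486.
• Type II error rate β = 1 - power therefore decreases (0.884 → 0.514).
Appropriate when false negatives are costly — here, acquitting a guilty person.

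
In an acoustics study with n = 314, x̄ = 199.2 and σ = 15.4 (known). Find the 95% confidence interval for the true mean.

CI = x̄ ± z*(σ/√n) = 199.2 ± 1.96(15.4/√314) = 199.2 ± 1.7 = (197.5, 200.9)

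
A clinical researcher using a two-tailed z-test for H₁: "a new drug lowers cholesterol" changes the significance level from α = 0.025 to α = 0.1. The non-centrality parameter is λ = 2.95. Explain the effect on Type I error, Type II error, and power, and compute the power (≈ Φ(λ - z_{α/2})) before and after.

Increasing α from 0.025 to 0.1:
• Type I error rate increases (α is the Type I rate by definition).
• Critical value moves from z_{α/2} = 2.241 to 1.645, so power = Φ(λ - z_{α/2}) goes from Φ(2.95 - 2.241) = 0.761 to Φ(2.95 - 1.645) = 0.904.
• Type II error rate β = 1 - power therefore decreases (0.239 → 0.096).
Appropriate when false negatives are costly — here, shelving an effective drug — patients miss out on a treatment that would have helped.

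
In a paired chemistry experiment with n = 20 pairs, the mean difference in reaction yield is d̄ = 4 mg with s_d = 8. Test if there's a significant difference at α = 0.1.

t = d̄/(s_d/√n) = 4/(8/√20) = 2.236. df = 19, critical t = ±1.729. Reject H₀.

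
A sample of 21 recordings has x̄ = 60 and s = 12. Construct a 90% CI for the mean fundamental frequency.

CI = x̄ ± t*(s/√n) = 60 ± 1.725(12/√21) = (55.48, 64.52)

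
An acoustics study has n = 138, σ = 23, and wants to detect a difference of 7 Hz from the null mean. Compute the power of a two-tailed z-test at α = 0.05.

SE = σ/√n = 23/√138 = 1.958. Non-centrality λ = d/SE = 7/1.958 = 3.575. Power ≈ Φ(λ - z_{α/2}) = Φ(3.575 - 1.96) = Φ(1.615) = 0.947.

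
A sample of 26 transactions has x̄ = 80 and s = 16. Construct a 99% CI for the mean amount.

CI = x̄ ± t*(s/√n) = 80 ± 2.787(16/√26) = (71.25, 88.75)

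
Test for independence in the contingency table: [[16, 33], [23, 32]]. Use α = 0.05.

χ² = 0.929. df = 1, critical = 3.841. Fail to reject H₀. No evidence of dependence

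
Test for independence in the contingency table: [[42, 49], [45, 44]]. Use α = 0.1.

χ² = 0.35. df = 1, critical = 2.706. Fail to reject H₀. No evidence of dependence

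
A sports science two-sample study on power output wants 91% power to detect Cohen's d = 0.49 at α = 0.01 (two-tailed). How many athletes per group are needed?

z_{α/2} = 2.576, z_β = Φ⁻¹(0.91) = 1.341. For small effect (d = 0.49): n per group = 2(z_{α/2} + z_β)²/d² = 2(2.576 + 1.341)²/0.49² = 127.8 → 128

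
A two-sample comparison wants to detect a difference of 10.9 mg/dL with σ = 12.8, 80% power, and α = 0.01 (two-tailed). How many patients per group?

n per group = 2(z_α/2 + z_β)²σ²/d² = 2×(2.576 + 0.84)²×12.8²/10.9² = 32.2 → n = 33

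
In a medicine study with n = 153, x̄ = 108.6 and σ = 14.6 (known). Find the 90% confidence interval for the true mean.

CI = x̄ ± z*(σ/√n) = 108.6 ± 1.645(14.6/√153) = 108.6 ± 1.94 = (106.66, 110.54)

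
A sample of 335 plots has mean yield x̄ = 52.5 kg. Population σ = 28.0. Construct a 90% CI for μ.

CI = x̄ ± z*(σ/√n) = 52.5 ± 1.645(28.0/√335) = 52.5 ± 2.52 = (49.98, 55.02)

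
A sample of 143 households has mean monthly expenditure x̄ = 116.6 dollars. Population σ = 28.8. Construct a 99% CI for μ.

CI = x̄ ± z*(σ/√n) = 116.6 ± 2.576(28.8/√143) = 116.6 ± 6.2 = (110.4, 122.8)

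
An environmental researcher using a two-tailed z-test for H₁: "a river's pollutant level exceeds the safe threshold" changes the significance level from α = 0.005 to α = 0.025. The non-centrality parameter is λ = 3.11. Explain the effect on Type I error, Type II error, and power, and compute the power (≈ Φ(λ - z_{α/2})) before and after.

Increasing α from 0.005 to 0.025:
• Type I error rate increases (α is the Type I rate by definition).
• Critical value moves from z_{α/2} = 2.807 to 2.241, so power = Φ(λ - z_{α/2}) goes from Φ(3.11 - 2.807) = 0.619 to Φ(3.11 - 2.241) = 0.808.
• Type II error rate β = 1 - power therefore decreases (0.381 → 0.192).
Appropriate when false negatives are costly — here, allowing unsafe pollution to continue.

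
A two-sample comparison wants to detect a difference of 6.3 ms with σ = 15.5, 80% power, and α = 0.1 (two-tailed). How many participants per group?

n per group = 2(z_α/2 + z_β)²σ²/d² = 2×(1.645 + 0.84)²×15.5²/6.3² = 74.8 → n = 75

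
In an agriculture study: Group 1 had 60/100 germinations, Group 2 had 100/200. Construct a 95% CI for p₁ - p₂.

p̂₁ = 0.6, p̂₂ = 0.5. Difference = 0.1. CI = (-0.018, 0.218)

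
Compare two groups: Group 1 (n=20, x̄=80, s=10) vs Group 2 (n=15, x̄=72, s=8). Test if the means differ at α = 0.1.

Pooled sp = 9.2. t = 2.545, df = 33. Critical t = ±1.692. Reject H₀.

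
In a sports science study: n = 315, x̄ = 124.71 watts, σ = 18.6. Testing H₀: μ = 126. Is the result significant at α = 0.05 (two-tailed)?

z = (124.71 - 126)/(18.6/√315) = -1.231. Since |z| ≤ 1.96, not significant at α = 0.05.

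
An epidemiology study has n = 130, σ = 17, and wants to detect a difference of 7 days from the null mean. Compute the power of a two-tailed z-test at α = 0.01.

SE = σ/√n = 17/√130 = 1.491. Non-centrality λ = d/SE = 7/1.491 = 4.695. Power ≈ Φ(λ - z_{α/2}) = Φ(4.695 - 2.576) = Φ(2.119) = 0.983.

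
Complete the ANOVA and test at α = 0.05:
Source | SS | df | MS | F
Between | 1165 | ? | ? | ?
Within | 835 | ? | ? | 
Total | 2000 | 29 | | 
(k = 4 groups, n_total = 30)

df_between = 3, df_within = 26. MS_between = 388.33, MS_within = 32.12. F = 12.092, F_crit ≈ 2.975. Reject H₀.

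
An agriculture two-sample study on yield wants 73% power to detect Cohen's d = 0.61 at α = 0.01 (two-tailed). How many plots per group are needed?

z_{α/2} = 2.576, z_β = Φ⁻¹(0.73) = 0.613. For medium effect (d = 0.61): n per group = 2(z_{α/2} + z_β)²/d² = 2(2.576 + 0.613)²/0.61² = 54.7 → 55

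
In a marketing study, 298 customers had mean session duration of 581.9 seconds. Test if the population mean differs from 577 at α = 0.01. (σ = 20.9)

z = (x̄ - μ₀)/(σ/√n) = (581.9 - 577)/(20.9/√298) = 4.047. Critical value: ±2.576. Since |4.047| > 2.576, Reject H₀.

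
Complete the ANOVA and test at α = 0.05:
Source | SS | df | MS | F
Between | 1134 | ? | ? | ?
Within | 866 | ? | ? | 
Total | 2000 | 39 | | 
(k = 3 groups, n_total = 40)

df_between = 2, df_within = 37. MS_between = 567.0, MS_within = 23.41. F = 24.225, F_crit ≈ 3.252. Reject H₀.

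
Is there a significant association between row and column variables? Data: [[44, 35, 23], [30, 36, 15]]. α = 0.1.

χ² = 1.963. df = 2, critical = 4.605. Fail to reject H₀. No evidence of dependence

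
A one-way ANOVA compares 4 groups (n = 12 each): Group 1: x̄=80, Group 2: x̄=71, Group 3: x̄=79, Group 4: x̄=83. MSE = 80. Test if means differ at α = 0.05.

Grand mean = 78.25. SS_between = 945.0, MS_between = 315.0. F = 3.938, F_crit ≈ 2.816. Reject H₀.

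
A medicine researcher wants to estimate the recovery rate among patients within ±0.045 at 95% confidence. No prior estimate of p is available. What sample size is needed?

Conservative approach: use p = 0.5 (maximizes p(1-p) = 0.25). n = z²(0.25)/E² = 1.96²×0.25/0.045² = 474.3 → n = 475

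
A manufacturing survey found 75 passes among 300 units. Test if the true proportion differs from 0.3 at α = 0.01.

p̂ = 0.25, p₀ = 0.3. z = (p̂ - p₀)/√(p₀(1-p₀)/n) = -1.89. Critical: ±2.576. Fail to reject H₀.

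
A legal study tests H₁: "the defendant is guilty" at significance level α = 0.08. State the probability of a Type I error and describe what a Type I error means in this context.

P(Type I error) = α = 0.08. A Type I error is rejecting H₀ when H₀ is actually true (false positive) — here, concluding that the defendant is guilty when in fact this is not the case. Consequence: convicting an innocent person.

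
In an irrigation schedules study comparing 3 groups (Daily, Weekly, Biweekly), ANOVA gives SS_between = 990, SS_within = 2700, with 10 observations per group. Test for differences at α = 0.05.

df_between = 2, df_within = 27. F = MS_between/MS_within = 495.0/100.0 = 4.95. F_crit ≈ 3.354. Reject H₀. At least one mean differs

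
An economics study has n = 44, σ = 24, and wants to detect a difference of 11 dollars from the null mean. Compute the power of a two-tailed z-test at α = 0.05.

SE = σ/√n = 24/√44 = 3.618. Non-centrality λ = d/SE = 11/3.618 = 3.04. Power ≈ Φ(λ - z_{α/2}) = Φ(3.04 - 1.96) = Φ(1.08) = 0.86.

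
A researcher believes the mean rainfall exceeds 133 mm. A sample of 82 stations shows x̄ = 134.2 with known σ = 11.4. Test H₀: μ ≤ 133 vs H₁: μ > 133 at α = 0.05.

z = 0.953. Critical value: 1.645. Fail to reject H₀.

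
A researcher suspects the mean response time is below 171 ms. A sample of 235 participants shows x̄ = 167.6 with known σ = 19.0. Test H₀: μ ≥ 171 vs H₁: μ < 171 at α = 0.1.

z = -2.743. Critical value: -1.28. Reject H₀.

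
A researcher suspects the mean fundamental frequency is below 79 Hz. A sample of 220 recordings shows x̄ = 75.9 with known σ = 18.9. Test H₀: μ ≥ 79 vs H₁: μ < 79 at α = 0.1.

z = -2.433. Critical value: -1.28. Reject H₀.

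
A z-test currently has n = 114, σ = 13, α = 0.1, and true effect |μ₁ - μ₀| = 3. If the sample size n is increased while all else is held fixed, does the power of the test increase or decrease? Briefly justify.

Power increases: a larger n shrinks the standard error σ/√n, moving the sampling distribution under H₁ further from the critical value.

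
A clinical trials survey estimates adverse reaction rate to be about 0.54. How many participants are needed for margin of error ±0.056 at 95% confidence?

n = z²p(1-p)/E² = 1.96²×0.54×0.46/0.056² = 304.3 → n = 305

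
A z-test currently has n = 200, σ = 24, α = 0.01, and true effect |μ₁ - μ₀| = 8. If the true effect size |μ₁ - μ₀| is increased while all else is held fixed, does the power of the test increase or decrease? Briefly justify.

Power increases: a larger true effect increases the non-centrality λ = |μ₁ - μ₀|/(σ/√n).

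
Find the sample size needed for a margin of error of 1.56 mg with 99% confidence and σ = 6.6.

n = (z*σ/E)² = (2.576×6.6/1.56)² = 118.8 → n = 119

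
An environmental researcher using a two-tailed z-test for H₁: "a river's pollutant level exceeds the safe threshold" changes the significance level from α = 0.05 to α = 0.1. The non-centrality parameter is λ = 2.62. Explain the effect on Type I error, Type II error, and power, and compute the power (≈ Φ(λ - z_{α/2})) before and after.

Increasing α from 0.05 to 0.1:
• Type I error rate increases (α is the Type I rate by definition).
• Critical value moves from z_{α/2} = 1.96 to 1.645, so power = Φ(λ - z_{α/2}) goes from Φ(2.62 - 1.96) = 0.745 to Φ(2.62 - 1.645) = 0.835.
• Type II error rate β = 1 - power therefore decreases (0.255 → 0.165).
Appropriate when false negatives are costly — here, allowing unsafe pollution to continue.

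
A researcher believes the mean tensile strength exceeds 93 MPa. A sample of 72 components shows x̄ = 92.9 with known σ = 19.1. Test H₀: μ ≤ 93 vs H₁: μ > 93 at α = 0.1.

z = -0.044. Critical value: 1.28. Fail to reject H₀.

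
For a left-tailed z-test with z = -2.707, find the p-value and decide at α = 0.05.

p = P(Z < -2.707) = Φ(-2.707) ≈ 0.0034. Since p < 0.05, reject H₀ (significant) at α = 0.05.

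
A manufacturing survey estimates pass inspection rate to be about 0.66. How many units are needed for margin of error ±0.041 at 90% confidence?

n = z²p(1-p)/E² = 1.645²×0.66×0.34/0.041² = 361.2 → n = 362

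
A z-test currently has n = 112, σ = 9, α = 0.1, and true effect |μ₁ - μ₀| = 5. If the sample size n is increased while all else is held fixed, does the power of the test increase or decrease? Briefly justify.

Power increases: a larger n shrinks the standard error σ/√n, moving the sampling distribution under H₁ further from the critical value.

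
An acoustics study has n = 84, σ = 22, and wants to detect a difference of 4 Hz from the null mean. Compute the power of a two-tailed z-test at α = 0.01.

SE = σ/√n = 22/√84 = 2.4. Non-centrality λ = d/SE = 4/2.4 = 1.666. Power ≈ Φ(λ - z_{α/2}) = Φ(1.666 - 2.576) = Φ(-0.91) = 0.182.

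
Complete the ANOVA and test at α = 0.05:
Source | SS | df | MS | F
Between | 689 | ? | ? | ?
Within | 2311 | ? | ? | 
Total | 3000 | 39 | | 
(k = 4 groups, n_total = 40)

df_between = 3, df_within = 36. MS_between = 229.67, MS_within = 64.19. F = 3.578, F_crit ≈ 2.866. Reject H₀.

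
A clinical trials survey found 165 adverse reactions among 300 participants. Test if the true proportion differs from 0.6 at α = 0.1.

p̂ = 0.55, p₀ = 0.6. z = (p̂ - p₀)/√(p₀(1-p₀)/n) = -1.768. Critical: ±1.645. Reject H₀.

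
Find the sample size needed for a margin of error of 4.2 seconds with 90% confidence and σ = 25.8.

n = (z*σ/E)² = (1.645×25.8/4.2)² = 102.1 → n = 103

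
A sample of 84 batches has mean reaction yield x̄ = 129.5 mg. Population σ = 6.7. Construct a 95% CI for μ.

CI = x̄ ± z*(σ/√n) = 129.5 ± 1.96(6.7/√84) = 129.5 ± 1.43 = (128.07, 130.93)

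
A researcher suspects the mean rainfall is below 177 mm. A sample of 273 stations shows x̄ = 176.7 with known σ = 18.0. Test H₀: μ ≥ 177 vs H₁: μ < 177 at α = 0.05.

z = -0.275. Critical value: -1.645. Fail to reject H₀.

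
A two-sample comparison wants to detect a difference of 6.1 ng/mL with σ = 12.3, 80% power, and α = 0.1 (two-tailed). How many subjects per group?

n per group = 2(z_α/2 + z_β)²σ²/d² = 2×(1.645 + 0.84)²×12.3²/6.1² = 50.2 → n = 51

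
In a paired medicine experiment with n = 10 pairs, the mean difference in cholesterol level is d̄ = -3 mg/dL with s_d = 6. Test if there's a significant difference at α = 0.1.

t = d̄/(s_d/√n) = -3/(6/√10) = -1.581. df = 9, critical t = ±1.833. Fail to reject H₀.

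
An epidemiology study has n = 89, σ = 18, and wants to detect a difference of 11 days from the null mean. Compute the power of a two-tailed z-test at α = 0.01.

SE = σ/√n = 18/√89 = 1.908. Non-centrality λ = d/SE = 11/1.908 = 5.765. Power ≈ Φ(λ - z_{α/2}) = Φ(5.765 - 2.576) = Φ(3.189) = 0.999.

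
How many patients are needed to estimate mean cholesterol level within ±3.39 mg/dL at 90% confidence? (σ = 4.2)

n = (z*σ/E)² = (1.645×4.2/3.39)² = 4.2 → n = 5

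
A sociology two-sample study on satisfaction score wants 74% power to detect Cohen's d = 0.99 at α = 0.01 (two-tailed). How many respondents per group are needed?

z_{α/2} = 2.576, z_β = Φ⁻¹(0.74) = 0.643. For large effect (d = 0.99): n per group = 2(z_{α/2} + z_β)²/d² = 2(2.576 + 0.643)²/0.99² = 21.1 → 22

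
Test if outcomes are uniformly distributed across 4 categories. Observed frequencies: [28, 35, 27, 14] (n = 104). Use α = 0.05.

Expected = 26 each. χ² = Σ(O-E)²/E = 8.846. df = 3, critical value = 7.815. Reject H₀.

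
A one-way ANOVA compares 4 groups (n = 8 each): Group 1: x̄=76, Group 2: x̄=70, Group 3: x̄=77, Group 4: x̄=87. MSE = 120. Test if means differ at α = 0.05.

Grand mean = 77.5. SS_between = 1192.0, MS_between = 397.33. F = 3.311, F_crit ≈ 2.947. Reject H₀.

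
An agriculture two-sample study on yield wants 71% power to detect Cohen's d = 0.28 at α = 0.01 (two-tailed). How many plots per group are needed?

z_{α/2} = 2.576, z_β = Φ⁻¹(0.71) = 0.553. For small effect (d = 0.28): n per group = 2(z_{α/2} + z_β)²/d² = 2(2.576 + 0.553)²/0.28² = 249.8 → 250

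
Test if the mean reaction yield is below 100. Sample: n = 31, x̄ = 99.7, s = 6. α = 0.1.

t = (99.7 - 100)/(6/√31) = -0.278, df = 30. Critical t = -1.31. Fail to reject H₀.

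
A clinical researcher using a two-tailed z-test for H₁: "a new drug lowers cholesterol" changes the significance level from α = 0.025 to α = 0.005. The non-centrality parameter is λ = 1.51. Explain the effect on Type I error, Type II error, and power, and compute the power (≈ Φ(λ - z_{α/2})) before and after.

Decreasing α from 0.025 to 0.005:
• Type I error rate decreases (α is the Type I rate by definition).
• Critical value moves from z_{α/2} = 2.241 to 2.807, so power = Φ(λ - z_{α/2}) goes from Φ(1.51 - 2.241) = 0.232 to Φ(1.51 - 2.807) = 0.097.
• Type II error rate β = 1 - power therefore increases (0.768 → 0.903).
Appropriate when false positives are costly — here, approving an ineffective drug — patients take a useless medication and may skip effective alternatives.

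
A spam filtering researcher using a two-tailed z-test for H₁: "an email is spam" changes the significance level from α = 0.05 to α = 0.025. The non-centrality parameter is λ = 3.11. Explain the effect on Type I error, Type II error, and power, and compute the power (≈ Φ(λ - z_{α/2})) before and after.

Decreasing α from 0.05 to 0.025:
• Type I error rate decreases (α is the Type I rate by definition).
• Critical value moves from z_{α/2} = 1.96 to 2.241, so power = Φ(λ - z_{α/2}) goes from Φ(3.11 - 1.96) = 0.875 to Φ(3.11 - 2.241) = 0.808.
• Type II error rate β = 1 - power therefore increases (0.125 → 0.192).
Appropriate when false positives are costly — here, a legitimate email is sent to the spam folder and the user misses it.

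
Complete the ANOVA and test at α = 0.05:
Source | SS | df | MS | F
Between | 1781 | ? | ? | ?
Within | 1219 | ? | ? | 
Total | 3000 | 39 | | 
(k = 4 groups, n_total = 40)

df_between = 3, df_within = 36. MS_between = 593.67, MS_within = 33.86. F = 17.532, F_crit ≈ 2.866. Reject H₀.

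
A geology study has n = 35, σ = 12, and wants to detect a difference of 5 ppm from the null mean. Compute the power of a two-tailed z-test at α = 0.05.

SE = σ/√n = 12/√35 = 2.028. Non-centrality λ = d/SE = 5/2.028 = 2.465. Power ≈ Φ(λ - z_{α/2}) = Φ(2.465 - 1.96) = Φ(0.505) = 0.693.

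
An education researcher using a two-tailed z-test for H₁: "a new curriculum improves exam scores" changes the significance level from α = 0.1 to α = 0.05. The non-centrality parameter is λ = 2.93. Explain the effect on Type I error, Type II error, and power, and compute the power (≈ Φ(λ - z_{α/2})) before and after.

Decreasing α from 0.1 to 0.05:
• Type I error rate decreases (α is the Type I rate by definition).
• Critical value moves from z_{α/2} = 1.645 to 1.96, so power = Φ(λ - z_{α/2}) goes from Φ(2.93 - 1.645) = 0.901 to Φ(2.93 - 1.96) = 0.834.
• Type II error rate β = 1 - power therefore increases (0.099 → 0.166).
Appropriate when false positives are costly — here, adopting a curriculum that gives no real benefit — disruption for nothing.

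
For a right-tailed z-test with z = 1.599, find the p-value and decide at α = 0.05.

p = P(Z > 1.599) = 1 - Φ(1.599) ≈ 0.0549. Since p ≥ 0.05, fail to reject H₀ (not significant) at α = 0.05.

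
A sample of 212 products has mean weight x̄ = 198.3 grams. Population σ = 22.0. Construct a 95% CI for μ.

CI = x̄ ± z*(σ/√n) = 198.3 ± 1.96(22.0/√212) = 198.3 ± 2.96 = (195.34, 201.26)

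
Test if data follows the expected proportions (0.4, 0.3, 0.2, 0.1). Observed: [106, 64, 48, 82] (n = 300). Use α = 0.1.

Expected: [120.0, 90.0, 60.0, 30.0]. χ² = 101.678. df = 3, critical = 6.251. Reject H₀.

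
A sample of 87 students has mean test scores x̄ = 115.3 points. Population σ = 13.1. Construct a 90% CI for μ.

CI = x̄ ± z*(σ/√n) = 115.3 ± 1.645(13.1/√87) = 115.3 ± 2.31 = (112.99, 117.61)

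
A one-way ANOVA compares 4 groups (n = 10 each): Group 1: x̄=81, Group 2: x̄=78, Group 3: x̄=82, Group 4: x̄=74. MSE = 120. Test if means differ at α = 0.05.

Grand mean = 78.75. SS_between = 387.5, MS_between = 129.17. F = 1.076, F_crit ≈ 2.866. Fail to reject H₀.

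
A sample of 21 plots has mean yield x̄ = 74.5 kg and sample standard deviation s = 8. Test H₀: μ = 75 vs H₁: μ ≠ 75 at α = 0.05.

t = (x̄ - μ₀)/(s/√n) = (74.5 - 75)/(8/√21) = -0.286. df = 20, critical t = ±2.086. Fail to reject H₀.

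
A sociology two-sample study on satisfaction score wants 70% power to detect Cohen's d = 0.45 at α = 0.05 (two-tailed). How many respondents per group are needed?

z_{α/2} = 1.96, z_β = Φ⁻¹(0.7) = 0.524. For small effect (d = 0.45): n per group = 2(z_{α/2} + z_β)²/d² = 2(1.96 + 0.524)²/0.45² = 60.9 → 61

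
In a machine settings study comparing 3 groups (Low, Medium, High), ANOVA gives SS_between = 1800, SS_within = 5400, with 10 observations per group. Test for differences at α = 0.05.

df_between = 2, df_within = 27. F = MS_between/MS_within = 900.0/200.0 = 4.5. F_crit ≈ 3.354. Reject H₀. At least one mean differs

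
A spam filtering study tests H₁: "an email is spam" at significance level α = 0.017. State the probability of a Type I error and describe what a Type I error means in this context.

P(Type I error) = α = 0.017. A Type I error is rejecting H₀ when H₀ is actually true (false positive) — here, concluding that an email is spam when in fact this is not the case. Consequence: a legitimate email is sent to the spam folder and the user misses it.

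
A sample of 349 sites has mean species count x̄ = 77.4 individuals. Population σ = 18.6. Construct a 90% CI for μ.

CI = x̄ ± z*(σ/√n) = 77.4 ± 1.645(18.6/√349) = 77.4 ± 1.64 = (75.76, 79.04)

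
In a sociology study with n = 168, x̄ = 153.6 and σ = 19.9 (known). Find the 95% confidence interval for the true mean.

CI = x̄ ± z*(σ/√n) = 153.6 ± 1.96(19.9/√168) = 153.6 ± 3.01 = (150.59, 156.61)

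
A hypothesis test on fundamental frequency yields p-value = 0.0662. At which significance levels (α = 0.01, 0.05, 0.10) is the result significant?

p = 0.0662. Significant at: α = 0.1.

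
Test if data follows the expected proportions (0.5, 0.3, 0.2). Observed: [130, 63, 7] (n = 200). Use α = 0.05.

Expected: [100.0, 60.0, 40.0]. χ² = 36.375. df = 2, critical = 5.991. Reject H₀.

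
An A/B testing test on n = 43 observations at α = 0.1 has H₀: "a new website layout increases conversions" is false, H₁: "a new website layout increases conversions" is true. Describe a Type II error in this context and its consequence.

Type II error: failing to reject H₀ when it is false — concluding that a new website layout increases conversions is not supported when in fact it is. Consequence: discarding a layout that would have improved conversions — lost revenue.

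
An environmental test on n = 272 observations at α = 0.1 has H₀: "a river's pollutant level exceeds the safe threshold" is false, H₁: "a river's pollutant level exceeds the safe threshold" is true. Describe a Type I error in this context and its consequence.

Type I error: rejecting H₀ when it is true — concluding that a river's pollutant level exceeds the safe threshold when in fact it is not. Consequence: shutting down a compliant factory unnecessarily.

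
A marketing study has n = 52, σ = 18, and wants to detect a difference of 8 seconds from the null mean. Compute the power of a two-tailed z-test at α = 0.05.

SE = σ/√n = 18/√52 = 2.496. Non-centrality λ = d/SE = 8/2.496 = 3.205. Power ≈ Φ(λ - z_{α/2}) = Φ(3.205 - 1.96) = Φ(1.245) = 0.893.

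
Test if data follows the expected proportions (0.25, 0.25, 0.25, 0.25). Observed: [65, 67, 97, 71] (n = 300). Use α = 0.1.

Expected: [75.0, 75.0, 75.0, 75.0]. χ² = 8.853. df = 3, critical = 6.251. Reject H₀.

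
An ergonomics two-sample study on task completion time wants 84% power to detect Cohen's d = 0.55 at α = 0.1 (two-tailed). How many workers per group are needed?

z_{α/2} = 1.645, z_β = Φ⁻¹(0.84) = 0.994. For medium effect (d = 0.55): n per group = 2(z_{α/2} + z_β)²/d² = 2(1.645 + 0.994)²/0.55² = 46.05 → 47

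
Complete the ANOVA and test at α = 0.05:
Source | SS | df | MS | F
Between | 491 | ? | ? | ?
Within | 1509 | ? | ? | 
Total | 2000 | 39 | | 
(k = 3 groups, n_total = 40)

df_between = 2, df_within = 37. MS_between = 245.5, MS_within = 40.78. F = 6.02, F_crit ≈ 3.252. Reject H₀.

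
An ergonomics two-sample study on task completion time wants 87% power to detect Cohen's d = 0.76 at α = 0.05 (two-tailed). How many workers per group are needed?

z_{α/2} = 1.96, z_β = Φ⁻¹(0.87) = 1.126. For medium effect (d = 0.76): n per group = 2(z_{α/2} + z_β)²/d² = 2(1.96 + 1.126)²/0.76² = 33.0 → 33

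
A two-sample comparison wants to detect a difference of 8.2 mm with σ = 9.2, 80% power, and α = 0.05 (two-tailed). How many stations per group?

n per group = 2(z_α/2 + z_β)²σ²/d² = 2×(1.96 + 0.84)²×9.2²/8.2² = 19.7 → n = 20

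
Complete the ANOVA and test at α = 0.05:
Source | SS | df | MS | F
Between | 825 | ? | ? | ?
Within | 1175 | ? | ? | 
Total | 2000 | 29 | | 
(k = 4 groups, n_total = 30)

df_between = 3, df_within = 26. MS_between = 275.0, MS_within = 45.19. F = 6.085, F_crit ≈ 2.975. Reject H₀.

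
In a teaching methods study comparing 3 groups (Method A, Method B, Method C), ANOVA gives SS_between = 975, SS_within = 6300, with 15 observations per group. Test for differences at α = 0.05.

df_between = 2, df_within = 42. F = MS_between/MS_within = 487.5/150.0 = 3.25. F_crit ≈ 3.22. Reject H₀. At least one mean differs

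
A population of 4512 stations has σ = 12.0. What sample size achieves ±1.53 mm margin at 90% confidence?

Without FPC: n₀ = (1.645×12.0/1.53)² = 166.461. With FPC: n = n₀N/(n₀+N-1) = 160.6 → n = 161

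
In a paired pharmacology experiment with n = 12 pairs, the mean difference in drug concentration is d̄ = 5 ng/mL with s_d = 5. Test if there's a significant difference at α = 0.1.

t = d̄/(s_d/√n) = 5/(5/√12) = 3.464. df = 11, critical t = ±1.796. Reject H₀.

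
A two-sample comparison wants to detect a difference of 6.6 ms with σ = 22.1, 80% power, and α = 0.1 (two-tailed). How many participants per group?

n per group = 2(z_α/2 + z_β)²σ²/d² = 2×(1.645 + 0.84)²×22.1²/6.6² = 138.5 → n = 139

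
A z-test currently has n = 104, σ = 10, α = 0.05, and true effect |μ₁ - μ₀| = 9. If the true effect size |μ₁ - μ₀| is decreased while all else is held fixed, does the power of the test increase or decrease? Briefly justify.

Power decreases: a smaller true effect decreases the non-centrality λ = |μ₁ - μ₀|/(σ/√n).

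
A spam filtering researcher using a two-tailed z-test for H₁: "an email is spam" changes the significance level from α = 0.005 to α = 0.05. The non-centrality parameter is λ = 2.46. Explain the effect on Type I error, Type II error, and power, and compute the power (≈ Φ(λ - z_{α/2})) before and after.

Increasing α from 0.005 to 0.05:
• Type I error rate increases (α is the Type I rate by definition).
• Critical value moves from z_{α/2} = 2.807 to 1.96, so power = Φ(λ - z_{α/2}) goes from Φ(2.46 - 2.807) = 0.364 to Φ(2.46 - 1.96) = 0.691.
• Type II error rate β = 1 - power therefore decreases (0.636 → 0.309).
Appropriate when false negatives are costly — here, a spam email lands in the inbox.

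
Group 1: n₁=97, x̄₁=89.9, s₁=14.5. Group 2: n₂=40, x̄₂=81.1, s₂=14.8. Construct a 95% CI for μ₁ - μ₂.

Difference = 8.8. SE = √(14.5²/97 + 14.8²/40) = 2.765. CI = (3.38, 14.22)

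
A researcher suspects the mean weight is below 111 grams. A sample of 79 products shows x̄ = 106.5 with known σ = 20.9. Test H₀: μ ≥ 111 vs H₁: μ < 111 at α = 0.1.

z = -1.914. Critical value: -1.28. Reject H₀.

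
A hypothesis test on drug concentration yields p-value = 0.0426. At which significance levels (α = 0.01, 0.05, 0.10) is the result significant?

p = 0.0426. Significant at: α = 0.05, 0.1.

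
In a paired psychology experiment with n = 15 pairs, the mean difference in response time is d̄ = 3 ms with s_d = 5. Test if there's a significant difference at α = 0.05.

t = d̄/(s_d/√n) = 3/(5/√15) = 2.324. df = 14, critical t = ±2.145. Reject H₀.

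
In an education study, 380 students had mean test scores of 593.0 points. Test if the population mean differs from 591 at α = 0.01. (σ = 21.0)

z = (x̄ - μ₀)/(σ/√n) = (593.0 - 591)/(21.0/√380) = 1.857. Critical value: ±2.576. Since |1.857| ≤ 2.576, Fail to reject H₀.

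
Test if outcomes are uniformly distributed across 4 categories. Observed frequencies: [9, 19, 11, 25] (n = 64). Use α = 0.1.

Expected = 16 each. χ² = Σ(O-E)²/E = 10.25. df = 3, critical value = 6.251. Reject H₀.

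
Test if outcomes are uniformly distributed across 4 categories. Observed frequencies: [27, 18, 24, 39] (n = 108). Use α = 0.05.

Expected = 27 each. χ² = Σ(O-E)²/E = 8.667. df = 3, critical value = 7.815. Reject H₀.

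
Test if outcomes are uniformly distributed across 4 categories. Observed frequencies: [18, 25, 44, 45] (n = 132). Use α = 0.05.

Expected = 33 each. χ² = Σ(O-E)²/E = 16.788. df = 3, critical value = 7.815. Reject H₀.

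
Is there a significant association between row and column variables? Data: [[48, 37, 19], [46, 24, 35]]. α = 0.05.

χ² = 7.549. df = 2, critical = 5.991. Reject H₀. Variables are dependent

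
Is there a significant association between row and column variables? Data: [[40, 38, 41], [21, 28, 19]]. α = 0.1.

χ² = 1.719. df = 2, critical = 4.605. Fail to reject H₀. No evidence of dependence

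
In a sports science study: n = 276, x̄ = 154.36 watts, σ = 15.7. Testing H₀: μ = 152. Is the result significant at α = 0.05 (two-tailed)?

z = (154.36 - 152)/(15.7/√276) = 2.497. Since |z| > 1.96, significant at α = 0.05.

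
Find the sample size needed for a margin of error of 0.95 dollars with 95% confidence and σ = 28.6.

n = (z*σ/E)² = (1.96×28.6/0.95)² = 3481.7 → n = 3482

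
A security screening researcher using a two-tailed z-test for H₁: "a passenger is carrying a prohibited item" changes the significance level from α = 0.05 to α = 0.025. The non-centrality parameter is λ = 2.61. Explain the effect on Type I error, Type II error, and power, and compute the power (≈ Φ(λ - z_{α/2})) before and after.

Decreasing α from 0.05 to 0.025:
• Type I error rate decreases (α is the Type I rate by definition).
• Critical value moves from z_{α/2} = 1.96 to 2.241, so power = Φ(λ - z_{α/2}) goes from Φ(2.61 - 1.96) = 0.742 to Φ(2.61 - 2.241) = 0.644.
• Type II error rate β = 1 - power therefore increases (0.258 → 0.356).
Appropriate when false positives are costly — here, detaining an innocent passenger — delay and inconvenience.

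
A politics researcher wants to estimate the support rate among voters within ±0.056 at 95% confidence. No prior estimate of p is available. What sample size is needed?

Conservative approach: use p = 0.5 (maximizes p(1-p) = 0.25). n = z²(0.25)/E² = 1.96²×0.25/0.056² = 306.2 → n = 307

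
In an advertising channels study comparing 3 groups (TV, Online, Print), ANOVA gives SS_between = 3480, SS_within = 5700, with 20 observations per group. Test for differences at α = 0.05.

df_between = 2, df_within = 57. F = MS_between/MS_within = 1740.0/100.0 = 17.4. F_crit ≈ 3.159. Reject H₀. At least one mean differs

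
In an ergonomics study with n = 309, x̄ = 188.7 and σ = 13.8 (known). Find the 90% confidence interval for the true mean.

CI = x̄ ± z*(σ/√n) = 188.7 ± 1.645(13.8/√309) = 188.7 ± 1.29 = (187.41, 189.99)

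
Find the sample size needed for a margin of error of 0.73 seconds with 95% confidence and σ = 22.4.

n = (z*σ/E)² = (1.96×22.4/0.73)² = 3617.1 → n = 3618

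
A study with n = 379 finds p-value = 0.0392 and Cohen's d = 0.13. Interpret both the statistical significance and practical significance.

Statistically significant (p = 0.0392 < 0.05). Cohen's d = 0.13 indicates a very small effect size. Both statistical and practical significance should be considered.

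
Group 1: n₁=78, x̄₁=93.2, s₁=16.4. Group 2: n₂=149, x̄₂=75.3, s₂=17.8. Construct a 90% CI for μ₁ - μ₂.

Difference = 17.9. SE = √(16.4²/78 + 17.8²/149) = 2.361. CI = (14.02, 21.78)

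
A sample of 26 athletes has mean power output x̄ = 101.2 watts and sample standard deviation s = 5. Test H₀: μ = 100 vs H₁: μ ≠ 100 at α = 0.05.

t = (x̄ - μ₀)/(s/√n) = (101.2 - 100)/(5/√26) = 1.224. df = 25, critical t = ±2.06. Fail to reject H₀.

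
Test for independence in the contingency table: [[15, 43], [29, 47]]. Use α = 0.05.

χ² = 2.255. df = 1, critical = 3.841. Fail to reject H₀. No evidence of dependence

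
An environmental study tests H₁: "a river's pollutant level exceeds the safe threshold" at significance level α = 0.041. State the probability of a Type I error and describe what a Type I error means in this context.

P(Type I error) = α = 0.041. A Type I error is rejecting H₀ when H₀ is actually true (false positive) — here, concluding that a river's pollutant level exceeds the safe threshold when in fact this is not the case. Consequence: shutting down a compliant factory unnecessarily.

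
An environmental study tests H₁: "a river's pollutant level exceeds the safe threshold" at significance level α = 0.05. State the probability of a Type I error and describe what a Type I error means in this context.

P(Type I error) = α = 0.05. A Type I error is rejecting H₀ when H₀ is actually true (false positive) — here, concluding that a river's pollutant level exceeds the safe threshold when in fact this is not the case. Consequence: shutting down a compliant factory unnecessarily.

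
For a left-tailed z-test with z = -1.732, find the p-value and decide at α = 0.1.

p = P(Z < -1.732) = Φ(-1.732) ≈ 0.0416. Since p < 0.1, reject H₀ (significant) at α = 0.1.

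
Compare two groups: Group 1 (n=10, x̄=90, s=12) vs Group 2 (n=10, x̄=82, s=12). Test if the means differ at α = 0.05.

Pooled sp = 12.0. t = 1.491, df = 18. Critical t = ±2.101. Fail to reject H₀.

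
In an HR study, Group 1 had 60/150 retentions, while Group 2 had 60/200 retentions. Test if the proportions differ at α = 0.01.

p̂₁ = 0.4, p̂₂ = 0.3, pooled p̂ = 0.343. z = 1.95. Critical: ±2.576. Fail to reject H₀.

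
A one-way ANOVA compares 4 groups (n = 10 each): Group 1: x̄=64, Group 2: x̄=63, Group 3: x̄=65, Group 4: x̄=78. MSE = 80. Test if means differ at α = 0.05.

Grand mean = 67.5. SS_between = 1490.0, MS_between = 496.67. F = 6.208, F_crit ≈ 2.866. Reject H₀.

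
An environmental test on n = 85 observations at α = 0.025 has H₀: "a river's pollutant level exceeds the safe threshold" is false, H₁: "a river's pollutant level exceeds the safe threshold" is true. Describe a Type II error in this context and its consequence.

Type II error: failing to reject H₀ when it is false — concluding that a river's pollutant level exceeds the safe threshold is not supported when in fact it is. Consequence: allowing unsafe pollution to continue.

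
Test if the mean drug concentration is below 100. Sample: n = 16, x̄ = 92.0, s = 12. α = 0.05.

t = (92.0 - 100)/(12/√16) = -2.667, df = 15. Critical t = -1.753. Reject H₀.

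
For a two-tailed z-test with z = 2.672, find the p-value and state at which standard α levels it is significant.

p = 2·P(Z > |2.672|) = 2·(1 - Φ(2.672)) ≈ 0.0075. Significant at α = 0.1; Significant at α = 0.05; Significant at α = 0.01.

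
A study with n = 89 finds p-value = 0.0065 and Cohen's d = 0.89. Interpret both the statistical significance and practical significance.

Statistically significant (p = 0.0065 < 0.05). Cohen's d = 0.89 indicates a large effect size. Both statistical and practical significance should be considered.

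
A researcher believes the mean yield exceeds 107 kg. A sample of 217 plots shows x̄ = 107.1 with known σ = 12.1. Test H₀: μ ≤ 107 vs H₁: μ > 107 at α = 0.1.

z = 0.122. Critical value: 1.28. Fail to reject H₀.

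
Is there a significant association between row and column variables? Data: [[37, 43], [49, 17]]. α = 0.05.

χ² = 11.706. df = 1, critical = 3.841. Reject H₀. Variables are dependent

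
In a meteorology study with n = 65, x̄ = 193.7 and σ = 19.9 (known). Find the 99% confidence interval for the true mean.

CI = x̄ ± z*(σ/√n) = 193.7 ± 2.576(19.9/√65) = 193.7 ± 6.36 = (187.34, 200.06)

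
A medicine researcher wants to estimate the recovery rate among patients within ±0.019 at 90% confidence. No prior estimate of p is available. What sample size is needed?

Conservative approach: use p = 0.5 (maximizes p(1-p) = 0.25). n = z²(0.25)/E² = 1.645²×0.25/0.019² = 1874.0 → n = 1874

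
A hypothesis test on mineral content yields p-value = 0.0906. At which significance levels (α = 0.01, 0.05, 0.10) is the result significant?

p = 0.0906. Significant at: α = 0.1.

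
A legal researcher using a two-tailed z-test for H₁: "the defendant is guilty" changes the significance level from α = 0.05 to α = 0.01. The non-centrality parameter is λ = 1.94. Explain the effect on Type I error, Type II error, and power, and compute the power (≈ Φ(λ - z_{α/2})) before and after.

Decreasing α from 0.05 to 0.01:
• Type I error rate decreases (α is the Type I rate by definition).
• Critical value moves from z_{α/2} = 1.96 to 2.576, so power = Φ(λ - z_{α/2}) goes from Φ(1.94 - 1.96) = 0.492 to Φ(1.94 - 2.576) = 0.262.
• Type II error rate β = 1 - power therefore increases (0.508 → 0.738).
Appropriate when false positives are costly — here, convicting an innocent person.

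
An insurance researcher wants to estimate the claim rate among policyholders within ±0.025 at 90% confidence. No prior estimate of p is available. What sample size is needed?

Conservative approach: use p = 0.5 (maximizes p(1-p) = 0.25). n = z²(0.25)/E² = 1.645²×0.25/0.025² = 1082.4 → n = 1083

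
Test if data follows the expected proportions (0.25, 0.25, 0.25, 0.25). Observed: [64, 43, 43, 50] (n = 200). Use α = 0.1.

Expected: [50.0, 50.0, 50.0, 50.0]. χ² = 5.88. df = 3, critical = 6.251. Fail to reject H₀.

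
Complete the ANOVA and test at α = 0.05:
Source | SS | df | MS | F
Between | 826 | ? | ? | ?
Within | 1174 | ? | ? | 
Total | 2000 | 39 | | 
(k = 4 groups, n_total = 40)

df_between = 3, df_within = 36. MS_between = 275.33, MS_within = 32.61. F = 8.443, F_crit ≈ 2.866. Reject H₀.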